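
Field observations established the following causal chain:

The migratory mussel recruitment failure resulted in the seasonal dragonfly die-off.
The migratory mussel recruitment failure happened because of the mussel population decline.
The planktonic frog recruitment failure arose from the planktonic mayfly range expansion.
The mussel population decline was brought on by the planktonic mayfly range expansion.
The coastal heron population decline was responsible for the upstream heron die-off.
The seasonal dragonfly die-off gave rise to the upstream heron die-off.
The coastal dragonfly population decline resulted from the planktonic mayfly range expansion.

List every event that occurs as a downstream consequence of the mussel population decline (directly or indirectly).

Direct effects: the migratory mussel recruitment failure.
2 steps out: the seasonal dragonfly die-off.
3 steps out: the upstream heron die-off.
Not reachable from it: the planktonic mayfly range expansion, the coastal dragonfly population decline, the planktonic frog recruitment failure, the coastal heron population decline.

the migratory mussel recruitment failure, the seasonal dragonfly die-off, the upstream heron die-off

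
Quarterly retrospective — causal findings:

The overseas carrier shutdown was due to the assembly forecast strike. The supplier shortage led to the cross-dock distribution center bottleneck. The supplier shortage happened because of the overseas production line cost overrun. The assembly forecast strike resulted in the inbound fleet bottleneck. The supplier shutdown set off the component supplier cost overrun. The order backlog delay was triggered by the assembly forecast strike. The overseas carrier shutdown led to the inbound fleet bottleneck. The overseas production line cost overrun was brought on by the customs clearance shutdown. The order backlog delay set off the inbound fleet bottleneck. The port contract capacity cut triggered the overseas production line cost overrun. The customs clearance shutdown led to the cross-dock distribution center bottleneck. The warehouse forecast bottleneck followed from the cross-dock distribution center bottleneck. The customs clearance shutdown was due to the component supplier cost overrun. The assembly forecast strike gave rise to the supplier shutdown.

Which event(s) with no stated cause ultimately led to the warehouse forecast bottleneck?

the assembly forecast strike, the port contract capacity cut

Tracing upstream from the warehouse forecast bottleneck: the warehouse forecast bottleneck ← the cross-dock distribution center bottleneck ← the customs clearance shutdown ← the component supplier cost overrun ← the supplier shutdown ← the assembly forecast strike.
A separate upstream branch: the warehouse forecast bottleneck ← the cross-dock distribution center bottleneck ← the supplier shortage ← the overseas production line cost overrun ← the port contract capacity cut.
Each of those chain origins has no stated cause.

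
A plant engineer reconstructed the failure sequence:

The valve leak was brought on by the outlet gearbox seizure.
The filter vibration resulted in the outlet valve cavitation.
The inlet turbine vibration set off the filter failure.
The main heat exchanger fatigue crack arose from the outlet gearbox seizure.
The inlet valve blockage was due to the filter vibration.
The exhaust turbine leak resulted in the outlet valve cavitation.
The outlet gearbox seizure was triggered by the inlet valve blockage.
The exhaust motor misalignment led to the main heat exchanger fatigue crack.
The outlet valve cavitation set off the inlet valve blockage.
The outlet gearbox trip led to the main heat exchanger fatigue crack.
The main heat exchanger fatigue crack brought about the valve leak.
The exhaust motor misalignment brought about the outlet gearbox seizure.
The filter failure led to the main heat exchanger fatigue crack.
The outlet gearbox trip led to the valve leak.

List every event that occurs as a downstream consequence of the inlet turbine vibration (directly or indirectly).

Direct effects: the filter failure.
2 steps out: the main heat exchanger fatigue crack.
3 steps out: the valve leak.
Not reachable from it: the filter vibration, the exhaust turbine leak, the exhaust motor misalignment, the outlet valve cavitation, the outlet gearbox trip, the inlet valve blockage, the outlet gearbox seizure.

the filter failure, the main heat exchanger fatigue crack, the valve leak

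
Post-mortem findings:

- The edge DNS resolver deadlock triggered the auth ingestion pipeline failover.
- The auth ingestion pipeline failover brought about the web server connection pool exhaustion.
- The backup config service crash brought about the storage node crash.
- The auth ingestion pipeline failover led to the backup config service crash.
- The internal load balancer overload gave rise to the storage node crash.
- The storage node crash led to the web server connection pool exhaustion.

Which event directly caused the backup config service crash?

the auth ingestion pipeline failover

Upstream contributors include the edge DNS resolver deadlock, but only the auth ingestion pipeline failover feeds directly into the backup config service crash.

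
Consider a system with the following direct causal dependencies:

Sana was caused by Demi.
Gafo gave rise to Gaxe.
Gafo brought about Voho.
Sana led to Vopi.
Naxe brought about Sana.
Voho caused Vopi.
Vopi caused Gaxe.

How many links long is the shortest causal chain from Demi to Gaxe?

Shortest chain: Demi → Sana → Vopi → Gaxe.

3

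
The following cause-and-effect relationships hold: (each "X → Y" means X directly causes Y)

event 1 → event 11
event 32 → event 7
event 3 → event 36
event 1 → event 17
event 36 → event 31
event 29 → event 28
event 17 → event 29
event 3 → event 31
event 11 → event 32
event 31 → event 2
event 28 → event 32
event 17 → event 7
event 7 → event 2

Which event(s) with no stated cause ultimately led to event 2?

Tracing upstream from event 2: event 2 ← event 31 ← event 3.
A separate upstream branch: event 2 ← event 7 ← event 17 ← event 1.
Each of those chain origins has no stated cause.

event 1, event 3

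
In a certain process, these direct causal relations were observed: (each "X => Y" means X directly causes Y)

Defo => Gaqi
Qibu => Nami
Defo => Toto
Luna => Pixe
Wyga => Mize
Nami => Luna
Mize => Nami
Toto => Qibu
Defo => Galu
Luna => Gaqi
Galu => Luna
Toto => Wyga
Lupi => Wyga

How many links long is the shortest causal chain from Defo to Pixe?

3

Shortest chain: Defo → Galu → Luna → Pixe.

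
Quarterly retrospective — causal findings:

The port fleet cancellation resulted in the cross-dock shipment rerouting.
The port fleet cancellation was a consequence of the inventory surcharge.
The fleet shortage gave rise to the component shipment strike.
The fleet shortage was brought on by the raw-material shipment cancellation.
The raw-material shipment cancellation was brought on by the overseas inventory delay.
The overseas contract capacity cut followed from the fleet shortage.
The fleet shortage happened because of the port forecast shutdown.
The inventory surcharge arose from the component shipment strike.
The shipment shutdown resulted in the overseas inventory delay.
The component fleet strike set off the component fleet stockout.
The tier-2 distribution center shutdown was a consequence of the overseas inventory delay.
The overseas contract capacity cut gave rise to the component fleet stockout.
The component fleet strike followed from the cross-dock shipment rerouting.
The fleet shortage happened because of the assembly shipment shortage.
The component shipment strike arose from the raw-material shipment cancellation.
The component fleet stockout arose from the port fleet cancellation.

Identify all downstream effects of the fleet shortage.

the component fleet stockout, the component fleet strike, the component shipment strike, the cross-dock shipment rerouting, the inventory surcharge, the overseas contract capacity cut, the port fleet cancellation

Direct effects: the component shipment strike, the overseas contract capacity cut.
2 steps out: the inventory surcharge, the component fleet stockout.
3 steps out: the port fleet cancellation.
4 steps out: the cross-dock shipment rerouting.
5 steps out: the component fleet strike.
Not reachable from it: the shipment shutdown, the overseas inventory delay, the tier-2 distribution center shutdown, the assembly shipment shortage, the raw-material shipment cancellation, the port forecast shutdown.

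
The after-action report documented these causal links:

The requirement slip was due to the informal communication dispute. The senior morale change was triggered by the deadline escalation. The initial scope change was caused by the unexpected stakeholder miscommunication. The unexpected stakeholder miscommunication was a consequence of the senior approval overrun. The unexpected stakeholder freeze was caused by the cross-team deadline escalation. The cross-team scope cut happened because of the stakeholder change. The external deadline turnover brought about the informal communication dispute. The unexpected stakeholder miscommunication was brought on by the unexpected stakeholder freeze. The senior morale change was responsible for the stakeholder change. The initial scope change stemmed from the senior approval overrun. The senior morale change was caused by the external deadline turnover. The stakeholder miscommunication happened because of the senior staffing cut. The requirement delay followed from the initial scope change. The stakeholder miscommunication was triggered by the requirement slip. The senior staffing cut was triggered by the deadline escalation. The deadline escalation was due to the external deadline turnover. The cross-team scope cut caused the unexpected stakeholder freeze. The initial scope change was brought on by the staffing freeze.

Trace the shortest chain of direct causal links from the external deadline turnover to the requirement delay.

the external deadline turnover → the senior morale change → the stakeholder change → the cross-team scope cut → the unexpected stakeholder freeze → the unexpected stakeholder miscommunication → the initial scope change → the requirement delay

the external deadline turnover → the senior morale change
the senior morale change → the stakeholder change
the stakeholder change → the cross-team scope cut
the cross-team scope cut → the unexpected stakeholder freeze
the unexpected stakeholder freeze → the unexpected stakeholder miscommunication
the unexpected stakeholder miscommunication → the initial scope change
the initial scope change → the requirement delay
Length: 7 steps.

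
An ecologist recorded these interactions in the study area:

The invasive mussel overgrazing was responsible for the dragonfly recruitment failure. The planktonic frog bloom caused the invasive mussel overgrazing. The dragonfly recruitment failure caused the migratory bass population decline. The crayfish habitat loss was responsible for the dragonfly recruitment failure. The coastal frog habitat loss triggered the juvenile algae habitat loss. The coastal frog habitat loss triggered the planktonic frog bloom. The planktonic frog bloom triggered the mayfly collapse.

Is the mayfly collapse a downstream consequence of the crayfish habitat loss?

The crayfish habitat loss leads to the dragonfly recruitment failure, the migratory bass population decline; the mayfly collapse is not among them.

No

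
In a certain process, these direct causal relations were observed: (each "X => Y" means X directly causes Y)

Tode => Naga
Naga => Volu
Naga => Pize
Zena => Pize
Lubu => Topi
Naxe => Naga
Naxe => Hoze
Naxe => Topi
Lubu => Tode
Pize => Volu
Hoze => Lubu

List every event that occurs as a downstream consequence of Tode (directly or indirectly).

Naga, Pize, Volu

Direct effects: Naga.
2 steps out: Pize, Volu.
Not reachable from it: Naxe, Hoze, Lubu, Topi, Zena.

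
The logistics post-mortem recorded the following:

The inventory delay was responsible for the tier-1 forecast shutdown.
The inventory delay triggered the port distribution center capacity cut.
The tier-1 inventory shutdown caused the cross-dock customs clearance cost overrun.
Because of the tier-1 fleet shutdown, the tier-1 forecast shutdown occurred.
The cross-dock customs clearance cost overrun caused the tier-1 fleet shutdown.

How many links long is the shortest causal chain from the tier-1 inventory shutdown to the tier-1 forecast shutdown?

3

Shortest chain: the tier-1 inventory shutdown → the cross-dock customs clearance cost overrun → the tier-1 fleet shutdown → the tier-1 forecast shutdown.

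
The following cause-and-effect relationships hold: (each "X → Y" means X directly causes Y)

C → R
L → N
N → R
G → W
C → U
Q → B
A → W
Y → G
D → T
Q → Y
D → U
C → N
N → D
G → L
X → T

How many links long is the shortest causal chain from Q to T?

Shortest chain: Q → Y → G → L → N → D → T.

6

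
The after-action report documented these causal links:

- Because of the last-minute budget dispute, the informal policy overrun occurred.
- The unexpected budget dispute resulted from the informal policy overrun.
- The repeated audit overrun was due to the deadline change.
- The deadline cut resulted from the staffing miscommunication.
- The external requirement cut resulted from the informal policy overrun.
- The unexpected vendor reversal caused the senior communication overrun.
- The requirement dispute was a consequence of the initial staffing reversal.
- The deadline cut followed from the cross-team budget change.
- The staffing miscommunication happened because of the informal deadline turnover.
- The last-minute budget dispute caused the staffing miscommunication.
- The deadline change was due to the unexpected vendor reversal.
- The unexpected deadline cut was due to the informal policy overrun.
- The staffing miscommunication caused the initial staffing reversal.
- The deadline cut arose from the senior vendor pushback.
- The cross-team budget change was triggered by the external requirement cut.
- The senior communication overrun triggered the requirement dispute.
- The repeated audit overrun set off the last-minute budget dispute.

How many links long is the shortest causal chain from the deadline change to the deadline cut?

4

Shortest chain: the deadline change → the repeated audit overrun → the last-minute budget dispute → the staffing miscommunication → the deadline cut.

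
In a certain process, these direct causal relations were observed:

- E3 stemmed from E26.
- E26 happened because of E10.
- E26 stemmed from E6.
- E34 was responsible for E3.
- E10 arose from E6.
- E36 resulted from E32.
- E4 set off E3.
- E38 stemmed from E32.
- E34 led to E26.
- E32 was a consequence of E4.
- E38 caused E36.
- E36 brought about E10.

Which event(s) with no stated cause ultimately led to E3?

E34, E4, E6

Tracing upstream from E3: E3 ← E26 ← E6.
A separate upstream branch: E3 ← E4.
A separate upstream branch: E3 ← E34.
Each of those chain origins has no stated cause.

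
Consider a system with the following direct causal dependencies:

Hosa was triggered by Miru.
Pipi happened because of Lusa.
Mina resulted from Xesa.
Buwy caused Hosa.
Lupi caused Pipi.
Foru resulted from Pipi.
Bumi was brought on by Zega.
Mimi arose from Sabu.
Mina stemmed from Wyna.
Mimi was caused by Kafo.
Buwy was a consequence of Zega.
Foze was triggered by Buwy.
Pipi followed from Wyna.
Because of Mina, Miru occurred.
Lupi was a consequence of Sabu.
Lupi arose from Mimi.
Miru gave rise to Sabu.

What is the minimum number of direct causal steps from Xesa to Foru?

6

Shortest chain: Xesa → Mina → Miru → Sabu → Lupi → Pipi → Foru.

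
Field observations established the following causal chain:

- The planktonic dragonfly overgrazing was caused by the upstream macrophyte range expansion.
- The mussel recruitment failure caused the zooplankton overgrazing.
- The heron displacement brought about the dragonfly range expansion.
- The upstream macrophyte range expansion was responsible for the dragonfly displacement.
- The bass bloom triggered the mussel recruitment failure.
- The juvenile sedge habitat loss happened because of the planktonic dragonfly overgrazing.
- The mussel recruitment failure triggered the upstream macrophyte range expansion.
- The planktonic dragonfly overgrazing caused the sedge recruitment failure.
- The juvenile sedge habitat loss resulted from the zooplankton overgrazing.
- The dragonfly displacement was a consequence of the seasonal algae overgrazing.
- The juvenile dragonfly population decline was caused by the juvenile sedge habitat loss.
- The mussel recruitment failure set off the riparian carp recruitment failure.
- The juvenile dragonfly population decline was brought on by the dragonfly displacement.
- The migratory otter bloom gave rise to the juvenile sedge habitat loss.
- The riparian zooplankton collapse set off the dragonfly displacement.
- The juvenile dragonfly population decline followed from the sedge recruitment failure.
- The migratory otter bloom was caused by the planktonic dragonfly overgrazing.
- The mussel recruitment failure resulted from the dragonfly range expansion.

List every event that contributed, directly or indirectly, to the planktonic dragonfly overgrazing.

Immediate cause of the planktonic dragonfly overgrazing: the upstream macrophyte range expansion.
Further upstream: the heron displacement, the dragonfly range expansion, the bass bloom, the mussel recruitment failure.

the bass bloom, the dragonfly range expansion, the heron displacement, the mussel recruitment failure, the upstream macrophyte range expansion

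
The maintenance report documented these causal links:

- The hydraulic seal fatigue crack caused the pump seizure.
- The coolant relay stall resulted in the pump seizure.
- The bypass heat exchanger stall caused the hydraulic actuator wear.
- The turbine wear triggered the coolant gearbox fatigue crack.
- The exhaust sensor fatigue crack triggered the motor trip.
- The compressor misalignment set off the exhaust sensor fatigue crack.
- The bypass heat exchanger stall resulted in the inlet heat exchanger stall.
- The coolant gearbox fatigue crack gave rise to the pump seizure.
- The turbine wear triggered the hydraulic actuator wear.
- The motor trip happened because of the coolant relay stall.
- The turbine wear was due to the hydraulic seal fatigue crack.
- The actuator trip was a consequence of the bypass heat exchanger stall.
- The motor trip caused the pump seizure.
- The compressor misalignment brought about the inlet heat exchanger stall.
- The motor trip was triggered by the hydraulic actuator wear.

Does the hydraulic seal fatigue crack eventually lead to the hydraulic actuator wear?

There is a causal chain: the hydraulic seal fatigue crack → the turbine wear → the hydraulic actuator wear.

Yes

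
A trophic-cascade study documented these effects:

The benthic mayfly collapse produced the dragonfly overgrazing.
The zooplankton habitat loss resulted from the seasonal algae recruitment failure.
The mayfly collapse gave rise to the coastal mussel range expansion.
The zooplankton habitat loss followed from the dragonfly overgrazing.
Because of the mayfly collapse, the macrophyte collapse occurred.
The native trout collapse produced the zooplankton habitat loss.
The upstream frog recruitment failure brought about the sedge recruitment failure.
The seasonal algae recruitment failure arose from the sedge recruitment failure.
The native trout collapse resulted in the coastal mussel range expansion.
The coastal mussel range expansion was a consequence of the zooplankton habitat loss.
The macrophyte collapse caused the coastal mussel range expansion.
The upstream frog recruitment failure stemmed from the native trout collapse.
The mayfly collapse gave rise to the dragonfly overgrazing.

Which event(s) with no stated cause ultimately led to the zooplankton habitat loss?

the benthic mayfly collapse, the mayfly collapse, the native trout collapse

Tracing upstream from the zooplankton habitat loss: the zooplankton habitat loss ← the dragonfly overgrazing ← the mayfly collapse.
A separate upstream branch: the zooplankton habitat loss ← the native trout collapse.
A separate upstream branch: the zooplankton habitat loss ← the dragonfly overgrazing ← the benthic mayfly collapse.
Each of those chain origins has no stated cause.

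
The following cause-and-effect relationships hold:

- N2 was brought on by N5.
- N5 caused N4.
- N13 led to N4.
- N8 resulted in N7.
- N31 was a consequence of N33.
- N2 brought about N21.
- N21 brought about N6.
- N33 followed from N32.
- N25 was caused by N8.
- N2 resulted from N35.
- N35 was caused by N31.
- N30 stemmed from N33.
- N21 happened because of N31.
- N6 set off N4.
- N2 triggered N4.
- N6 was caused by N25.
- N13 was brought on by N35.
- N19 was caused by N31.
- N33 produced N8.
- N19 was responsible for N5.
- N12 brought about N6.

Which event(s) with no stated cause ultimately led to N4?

N12, N32

Tracing upstream from N4: N4 ← N5 ← N19 ← N31 ← N33 ← N32.
A separate upstream branch: N4 ← N6 ← N12.
Each of those chain origins has no stated cause.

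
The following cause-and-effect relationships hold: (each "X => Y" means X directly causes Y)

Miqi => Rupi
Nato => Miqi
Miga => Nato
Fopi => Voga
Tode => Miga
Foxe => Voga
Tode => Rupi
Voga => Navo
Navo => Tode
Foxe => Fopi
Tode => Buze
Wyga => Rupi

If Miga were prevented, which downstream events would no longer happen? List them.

Miqi, Nato

Downstream of Miga: Nato, Miqi, Rupi.
Of those, still caused via another path: Rupi.
The remainder have no surviving cause.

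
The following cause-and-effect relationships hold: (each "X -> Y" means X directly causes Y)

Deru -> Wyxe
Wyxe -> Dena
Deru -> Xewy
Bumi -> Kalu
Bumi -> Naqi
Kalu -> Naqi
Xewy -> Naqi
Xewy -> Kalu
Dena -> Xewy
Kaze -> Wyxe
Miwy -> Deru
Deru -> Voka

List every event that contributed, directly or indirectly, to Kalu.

Immediate causes of Kalu: Bumi, Xewy.
Further upstream: Miwy, Deru, Kaze, Wyxe, Dena.

Bumi, Dena, Deru, Kaze, Miwy, Wyxe, Xewy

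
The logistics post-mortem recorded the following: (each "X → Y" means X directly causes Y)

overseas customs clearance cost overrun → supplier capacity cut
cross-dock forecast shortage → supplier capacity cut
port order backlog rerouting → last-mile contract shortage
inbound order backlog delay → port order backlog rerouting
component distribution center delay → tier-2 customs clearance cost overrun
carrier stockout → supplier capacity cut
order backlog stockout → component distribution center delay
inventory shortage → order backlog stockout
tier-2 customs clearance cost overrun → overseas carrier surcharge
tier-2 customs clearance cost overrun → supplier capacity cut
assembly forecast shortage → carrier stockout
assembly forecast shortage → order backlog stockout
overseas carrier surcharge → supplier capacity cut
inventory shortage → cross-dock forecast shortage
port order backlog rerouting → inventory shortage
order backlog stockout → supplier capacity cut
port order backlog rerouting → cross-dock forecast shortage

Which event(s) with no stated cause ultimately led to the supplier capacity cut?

Tracing upstream from the supplier capacity cut: the supplier capacity cut ← the overseas customs clearance cost overrun.
A separate upstream branch: the supplier capacity cut ← the cross-dock forecast shortage ← the port order backlog rerouting ← the inbound order backlog delay.
A separate upstream branch: the supplier capacity cut ← the order backlog stockout ← the assembly forecast shortage.
Each of those chain origins has no stated cause.

the assembly forecast shortage, the inbound order backlog delay, the overseas customs clearance cost overrun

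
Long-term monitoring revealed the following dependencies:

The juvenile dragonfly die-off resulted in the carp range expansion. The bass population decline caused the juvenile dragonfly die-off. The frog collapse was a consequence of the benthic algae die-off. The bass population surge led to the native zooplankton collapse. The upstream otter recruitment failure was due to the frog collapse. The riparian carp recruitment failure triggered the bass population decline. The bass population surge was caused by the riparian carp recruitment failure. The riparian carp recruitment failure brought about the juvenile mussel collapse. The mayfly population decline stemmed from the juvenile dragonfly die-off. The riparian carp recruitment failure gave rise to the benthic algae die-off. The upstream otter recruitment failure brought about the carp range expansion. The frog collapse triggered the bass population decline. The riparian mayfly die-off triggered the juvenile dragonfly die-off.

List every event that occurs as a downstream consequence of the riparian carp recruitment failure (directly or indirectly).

Direct effects: the bass population surge, the benthic algae die-off, the bass population decline, the juvenile mussel collapse.
2 steps out: the frog collapse, the native zooplankton collapse, the juvenile dragonfly die-off.
3 steps out: the mayfly population decline, the upstream otter recruitment failure, the carp range expansion.
Not reachable from it: the riparian mayfly die-off.

the bass population decline, the bass population surge, the benthic algae die-off, the carp range expansion, the frog collapse, the juvenile dragonfly die-off, the juvenile mussel collapse, the mayfly population decline, the native zooplankton collapse, the upstream otter recruitment failure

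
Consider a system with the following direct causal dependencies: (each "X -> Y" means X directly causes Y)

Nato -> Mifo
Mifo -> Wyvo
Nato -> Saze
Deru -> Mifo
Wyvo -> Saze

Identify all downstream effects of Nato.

Direct effects: Mifo, Saze.
2 steps out: Wyvo.
Not reachable from it: Deru.

Mifo, Saze, Wyvo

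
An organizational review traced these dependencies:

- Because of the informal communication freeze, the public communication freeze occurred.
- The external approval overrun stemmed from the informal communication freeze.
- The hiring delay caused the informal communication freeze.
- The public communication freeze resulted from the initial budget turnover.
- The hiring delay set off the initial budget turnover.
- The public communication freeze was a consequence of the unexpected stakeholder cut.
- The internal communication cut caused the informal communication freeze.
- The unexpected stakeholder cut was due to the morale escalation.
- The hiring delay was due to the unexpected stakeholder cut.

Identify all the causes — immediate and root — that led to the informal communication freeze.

the hiring delay, the internal communication cut, the morale escalation, the unexpected stakeholder cut

Immediate causes of the informal communication freeze: the hiring delay, the internal communication cut.
Further upstream: the morale escalation, the unexpected stakeholder cut.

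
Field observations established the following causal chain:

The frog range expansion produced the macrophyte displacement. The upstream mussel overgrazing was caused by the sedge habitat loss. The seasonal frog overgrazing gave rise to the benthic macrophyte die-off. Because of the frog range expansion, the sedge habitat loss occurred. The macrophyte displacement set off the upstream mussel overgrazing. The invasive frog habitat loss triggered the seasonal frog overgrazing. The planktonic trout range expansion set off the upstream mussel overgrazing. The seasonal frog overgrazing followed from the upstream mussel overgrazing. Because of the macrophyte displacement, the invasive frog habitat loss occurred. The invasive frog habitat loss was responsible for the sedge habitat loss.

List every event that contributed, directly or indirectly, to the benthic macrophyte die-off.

the frog range expansion, the invasive frog habitat loss, the macrophyte displacement, the planktonic trout range expansion, the seasonal frog overgrazing, the sedge habitat loss, the upstream mussel overgrazing

Immediate cause of the benthic macrophyte die-off: the seasonal frog overgrazing.
Further upstream: the frog range expansion, the macrophyte displacement, the invasive frog habitat loss, the sedge habitat loss, the upstream mussel overgrazing, the planktonic trout range expansion.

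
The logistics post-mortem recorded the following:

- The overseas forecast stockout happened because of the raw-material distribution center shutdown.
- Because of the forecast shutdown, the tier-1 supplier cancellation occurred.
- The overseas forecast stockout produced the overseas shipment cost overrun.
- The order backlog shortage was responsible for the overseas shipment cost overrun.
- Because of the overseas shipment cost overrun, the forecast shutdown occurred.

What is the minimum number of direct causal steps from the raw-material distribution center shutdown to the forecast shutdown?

3

Shortest chain: the raw-material distribution center shutdown → the overseas forecast stockout → the overseas shipment cost overrun → the forecast shutdown.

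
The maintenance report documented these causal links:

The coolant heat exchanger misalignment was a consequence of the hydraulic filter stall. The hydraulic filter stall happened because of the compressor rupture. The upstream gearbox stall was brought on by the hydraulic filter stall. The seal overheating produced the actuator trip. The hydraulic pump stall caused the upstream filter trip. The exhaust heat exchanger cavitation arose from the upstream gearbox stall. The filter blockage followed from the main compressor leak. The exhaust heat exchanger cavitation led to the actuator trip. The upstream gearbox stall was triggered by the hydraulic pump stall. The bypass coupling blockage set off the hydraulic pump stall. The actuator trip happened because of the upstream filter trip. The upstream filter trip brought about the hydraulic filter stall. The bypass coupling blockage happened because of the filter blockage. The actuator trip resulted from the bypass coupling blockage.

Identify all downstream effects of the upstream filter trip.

the actuator trip, the coolant heat exchanger misalignment, the exhaust heat exchanger cavitation, the hydraulic filter stall, the upstream gearbox stall

Direct effects: the hydraulic filter stall, the actuator trip.
2 steps out: the coolant heat exchanger misalignment, the upstream gearbox stall.
3 steps out: the exhaust heat exchanger cavitation.
Not reachable from it: the seal overheating, the main compressor leak, the compressor rupture, the filter blockage, the bypass coupling blockage, the hydraulic pump stall.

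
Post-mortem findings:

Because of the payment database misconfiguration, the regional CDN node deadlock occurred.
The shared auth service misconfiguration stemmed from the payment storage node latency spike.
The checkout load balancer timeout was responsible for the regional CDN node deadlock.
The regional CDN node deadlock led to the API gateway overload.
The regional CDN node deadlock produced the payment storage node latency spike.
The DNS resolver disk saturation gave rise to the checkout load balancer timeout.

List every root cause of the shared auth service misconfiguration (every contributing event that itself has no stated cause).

the DNS resolver disk saturation, the payment database misconfiguration

Tracing upstream from the shared auth service misconfiguration: the shared auth service misconfiguration ← the payment storage node latency spike ← the regional CDN node deadlock ← the payment database misconfiguration.
A separate upstream branch: the shared auth service misconfiguration ← the payment storage node latency spike ← the regional CDN node deadlock ← the checkout load balancer timeout ← the DNS resolver disk saturation.
Each of those chain origins has no stated cause.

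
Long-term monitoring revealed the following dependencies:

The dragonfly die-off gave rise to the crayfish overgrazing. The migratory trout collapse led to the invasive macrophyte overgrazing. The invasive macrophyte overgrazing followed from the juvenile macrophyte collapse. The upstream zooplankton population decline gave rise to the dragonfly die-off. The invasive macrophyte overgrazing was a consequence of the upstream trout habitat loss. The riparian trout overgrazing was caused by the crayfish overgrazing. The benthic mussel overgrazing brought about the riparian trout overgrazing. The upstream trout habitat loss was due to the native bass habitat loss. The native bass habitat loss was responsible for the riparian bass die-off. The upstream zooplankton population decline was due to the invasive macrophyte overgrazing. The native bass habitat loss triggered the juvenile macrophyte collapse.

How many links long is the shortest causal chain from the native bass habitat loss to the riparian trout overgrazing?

Shortest chain: the native bass habitat loss → the upstream trout habitat loss → the invasive macrophyte overgrazing → the upstream zooplankton population decline → the dragonfly die-off → the crayfish overgrazing → the riparian trout overgrazing.

6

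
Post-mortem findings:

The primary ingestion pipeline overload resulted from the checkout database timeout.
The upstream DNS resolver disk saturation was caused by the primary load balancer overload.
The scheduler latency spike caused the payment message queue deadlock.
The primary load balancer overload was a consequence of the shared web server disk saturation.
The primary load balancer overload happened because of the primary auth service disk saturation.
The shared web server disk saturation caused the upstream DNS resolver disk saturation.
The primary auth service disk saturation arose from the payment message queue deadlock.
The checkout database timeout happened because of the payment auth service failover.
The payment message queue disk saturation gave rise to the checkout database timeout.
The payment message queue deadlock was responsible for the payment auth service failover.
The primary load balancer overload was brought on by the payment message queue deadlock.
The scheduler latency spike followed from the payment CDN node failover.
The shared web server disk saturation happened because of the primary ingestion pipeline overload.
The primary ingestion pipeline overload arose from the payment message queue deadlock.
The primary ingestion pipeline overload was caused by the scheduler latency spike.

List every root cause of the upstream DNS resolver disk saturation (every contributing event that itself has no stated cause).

the payment CDN node failover, the payment message queue disk saturation

Tracing upstream from the upstream DNS resolver disk saturation: the upstream DNS resolver disk saturation ← the shared web server disk saturation ← the primary ingestion pipeline overload ← the scheduler latency spike ← the payment CDN node failover.
A separate upstream branch: the upstream DNS resolver disk saturation ← the shared web server disk saturation ← the primary ingestion pipeline overload ← the checkout database timeout ← the payment message queue disk saturation.
Each of those chain origins has no stated cause.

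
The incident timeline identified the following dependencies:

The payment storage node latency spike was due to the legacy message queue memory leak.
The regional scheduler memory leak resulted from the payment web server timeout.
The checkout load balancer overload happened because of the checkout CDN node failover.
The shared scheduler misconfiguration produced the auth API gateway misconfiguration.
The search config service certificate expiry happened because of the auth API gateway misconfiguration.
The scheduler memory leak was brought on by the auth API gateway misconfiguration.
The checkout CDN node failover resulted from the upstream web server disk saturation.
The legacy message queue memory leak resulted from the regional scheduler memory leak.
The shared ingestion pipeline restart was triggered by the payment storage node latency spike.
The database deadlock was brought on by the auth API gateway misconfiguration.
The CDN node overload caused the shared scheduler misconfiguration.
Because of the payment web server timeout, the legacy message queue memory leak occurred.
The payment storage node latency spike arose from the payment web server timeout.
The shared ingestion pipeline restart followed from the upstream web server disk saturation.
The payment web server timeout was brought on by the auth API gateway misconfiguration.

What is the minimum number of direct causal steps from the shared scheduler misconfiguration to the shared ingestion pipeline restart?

4

Shortest chain: the shared scheduler misconfiguration → the auth API gateway misconfiguration → the payment web server timeout → the payment storage node latency spike → the shared ingestion pipeline restart.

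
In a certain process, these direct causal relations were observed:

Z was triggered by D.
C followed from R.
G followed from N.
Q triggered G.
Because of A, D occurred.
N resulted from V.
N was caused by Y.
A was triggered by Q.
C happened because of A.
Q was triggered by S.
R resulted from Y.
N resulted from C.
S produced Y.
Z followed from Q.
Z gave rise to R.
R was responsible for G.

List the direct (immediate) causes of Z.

Upstream contributors include S, A, but only D, Q feed directly into Z.

D, Q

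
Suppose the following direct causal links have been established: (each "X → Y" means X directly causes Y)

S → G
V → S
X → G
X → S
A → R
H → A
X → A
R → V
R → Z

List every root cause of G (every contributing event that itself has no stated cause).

H, X

Tracing upstream from G: G ← X.
A separate upstream branch: G ← S ← V ← R ← A ← H.
Each of those chain origins has no stated cause.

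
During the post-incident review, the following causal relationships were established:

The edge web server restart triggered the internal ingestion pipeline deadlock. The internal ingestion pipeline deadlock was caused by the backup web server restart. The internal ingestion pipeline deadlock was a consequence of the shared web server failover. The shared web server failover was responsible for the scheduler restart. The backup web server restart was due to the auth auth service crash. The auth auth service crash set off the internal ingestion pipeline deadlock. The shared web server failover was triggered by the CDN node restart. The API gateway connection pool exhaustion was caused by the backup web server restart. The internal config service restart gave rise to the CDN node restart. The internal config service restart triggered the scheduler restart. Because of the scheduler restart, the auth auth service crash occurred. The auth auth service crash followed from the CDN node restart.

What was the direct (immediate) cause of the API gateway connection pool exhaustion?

the backup web server restart

Upstream contributors include the internal config service restart, the CDN node restart, the shared web server failover, the scheduler restart, the auth auth service crash, but only the backup web server restart feeds directly into the API gateway connection pool exhaustion.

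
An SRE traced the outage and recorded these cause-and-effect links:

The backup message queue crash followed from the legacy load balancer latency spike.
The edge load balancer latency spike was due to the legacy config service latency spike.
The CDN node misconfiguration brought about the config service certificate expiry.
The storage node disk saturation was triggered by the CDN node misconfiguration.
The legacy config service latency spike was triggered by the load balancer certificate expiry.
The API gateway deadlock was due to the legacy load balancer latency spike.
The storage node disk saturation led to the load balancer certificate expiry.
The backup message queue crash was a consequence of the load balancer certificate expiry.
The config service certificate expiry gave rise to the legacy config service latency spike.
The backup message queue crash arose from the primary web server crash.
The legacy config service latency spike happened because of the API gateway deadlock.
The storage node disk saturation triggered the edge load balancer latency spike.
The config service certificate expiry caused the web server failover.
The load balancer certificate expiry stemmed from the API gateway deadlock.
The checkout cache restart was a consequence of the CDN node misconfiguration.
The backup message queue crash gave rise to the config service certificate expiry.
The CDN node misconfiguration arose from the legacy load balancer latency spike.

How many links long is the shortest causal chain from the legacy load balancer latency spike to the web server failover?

3

Shortest chain: the legacy load balancer latency spike → the CDN node misconfiguration → the config service certificate expiry → the web server failover.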